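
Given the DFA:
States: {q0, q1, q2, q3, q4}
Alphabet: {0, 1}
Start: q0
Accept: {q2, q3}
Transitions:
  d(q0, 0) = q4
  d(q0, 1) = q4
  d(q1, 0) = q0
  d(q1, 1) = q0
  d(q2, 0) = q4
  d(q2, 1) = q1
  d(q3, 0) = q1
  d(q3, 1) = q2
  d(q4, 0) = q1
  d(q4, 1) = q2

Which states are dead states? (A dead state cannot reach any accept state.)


Forward reachability from each state:
  q0 -> reaches accept state q2 (live)
  q1 -> reaches accept state q2 (live)
  q2 -> reaches accept state q2 (live)
  q3 -> reaches accept state q2 (live)
  q4 -> reaches accept state q2 (live)

None (all states can reach an accept state)


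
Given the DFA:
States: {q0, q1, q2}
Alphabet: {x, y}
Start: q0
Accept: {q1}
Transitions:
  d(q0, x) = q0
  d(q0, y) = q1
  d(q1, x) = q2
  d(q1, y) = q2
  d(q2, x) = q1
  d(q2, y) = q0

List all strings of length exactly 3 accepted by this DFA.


All strings of length 3: 8 total
Accepted: 3

"xxy", "yxx", "yyx"


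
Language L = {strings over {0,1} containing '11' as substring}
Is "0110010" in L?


'11' occurs at index 1

Yes, "0110010" is in L


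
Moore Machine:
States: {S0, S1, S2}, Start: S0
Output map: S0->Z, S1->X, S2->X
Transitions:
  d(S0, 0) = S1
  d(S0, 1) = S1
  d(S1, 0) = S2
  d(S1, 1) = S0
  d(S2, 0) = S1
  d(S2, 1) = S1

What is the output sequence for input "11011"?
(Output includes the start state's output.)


Start: S0 (output Z)
  --1--> S1 (output X)
  --1--> S0 (output Z)
  --0--> S1 (output X)
  --1--> S0 (output Z)
  --1--> S1 (output X)

"ZXZXZX"


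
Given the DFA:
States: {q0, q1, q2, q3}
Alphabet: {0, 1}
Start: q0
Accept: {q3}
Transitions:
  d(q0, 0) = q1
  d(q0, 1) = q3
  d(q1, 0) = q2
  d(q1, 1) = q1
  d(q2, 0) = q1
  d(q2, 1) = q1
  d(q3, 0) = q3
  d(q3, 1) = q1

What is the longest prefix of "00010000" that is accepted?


Run the DFA, marking each prefix where the state is accepting:
  "" -> q0 [reject]
  "0" -> q1 [reject]
  "00" -> q2 [reject]
  "000" -> q1 [reject]
  "0001" -> q1 [reject]
  "00010" -> q2 [reject]
  "000100" -> q1 [reject]
  "0001000" -> q2 [reject]
  "00010000" -> q1 [reject]

No prefix is accepted


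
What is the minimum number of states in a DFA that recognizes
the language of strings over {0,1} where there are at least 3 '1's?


States: count = 0, 1, ..., 2, and a final '>= 3' state.
Total: 3 + 1 = 4. Accept = '>= 3' state.

4


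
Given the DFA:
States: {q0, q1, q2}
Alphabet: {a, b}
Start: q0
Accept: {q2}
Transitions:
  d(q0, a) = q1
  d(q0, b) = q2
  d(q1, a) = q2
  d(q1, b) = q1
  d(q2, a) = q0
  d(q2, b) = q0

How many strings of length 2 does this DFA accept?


Enumerating all length-2 strings:
  "aa" -> q2 [accept]
  "ab" -> q1 [reject]
  "ba" -> q0 [reject]
  "bb" -> q0 [reject]

1 out of 4


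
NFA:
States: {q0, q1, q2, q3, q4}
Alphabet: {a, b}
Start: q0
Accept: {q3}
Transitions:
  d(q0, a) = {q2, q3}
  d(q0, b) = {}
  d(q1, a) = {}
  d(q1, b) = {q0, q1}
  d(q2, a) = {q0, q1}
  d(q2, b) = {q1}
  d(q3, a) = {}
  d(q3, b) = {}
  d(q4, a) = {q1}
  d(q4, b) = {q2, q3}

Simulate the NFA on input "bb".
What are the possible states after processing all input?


Start: {q0}
  --b--> {}
  --b--> {}

{} (empty set, no valid transitions)


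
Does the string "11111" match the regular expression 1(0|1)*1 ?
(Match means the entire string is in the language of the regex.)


|string| = 5; first = '1'; last = '1'

Yes, "11111" matches 1(0|1)*1


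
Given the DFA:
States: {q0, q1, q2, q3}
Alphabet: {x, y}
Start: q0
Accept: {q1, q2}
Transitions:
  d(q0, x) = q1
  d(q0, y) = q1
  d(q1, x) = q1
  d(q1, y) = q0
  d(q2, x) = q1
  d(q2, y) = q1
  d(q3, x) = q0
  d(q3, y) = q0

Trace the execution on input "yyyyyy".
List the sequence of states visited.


Input: yyyyyy
d(q0, y) = q1
d(q1, y) = q0
d(q0, y) = q1
d(q1, y) = q0
d(q0, y) = q1
d(q1, y) = q0


q0 -> q1 -> q0 -> q1 -> q0 -> q1 -> q0


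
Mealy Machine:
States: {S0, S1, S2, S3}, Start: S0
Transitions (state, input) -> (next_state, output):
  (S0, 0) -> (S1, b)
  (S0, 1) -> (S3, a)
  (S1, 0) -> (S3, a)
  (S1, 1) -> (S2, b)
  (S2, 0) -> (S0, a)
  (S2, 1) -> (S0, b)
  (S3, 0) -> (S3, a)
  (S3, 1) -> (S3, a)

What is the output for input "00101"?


Step-by-step:
  (S0, 0) -> (S1, b)
  (S1, 0) -> (S3, a)
  (S3, 1) -> (S3, a)
  (S3, 0) -> (S3, a)
  (S3, 1) -> (S3, a)

"baaaa"


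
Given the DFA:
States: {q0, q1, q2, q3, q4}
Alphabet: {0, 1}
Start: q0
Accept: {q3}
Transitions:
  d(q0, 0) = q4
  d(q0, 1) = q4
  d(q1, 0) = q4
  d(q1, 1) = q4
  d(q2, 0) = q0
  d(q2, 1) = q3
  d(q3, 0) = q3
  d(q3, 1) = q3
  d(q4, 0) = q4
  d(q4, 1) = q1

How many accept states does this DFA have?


Accept states listed: {q3}
Counting: q3(1)

1


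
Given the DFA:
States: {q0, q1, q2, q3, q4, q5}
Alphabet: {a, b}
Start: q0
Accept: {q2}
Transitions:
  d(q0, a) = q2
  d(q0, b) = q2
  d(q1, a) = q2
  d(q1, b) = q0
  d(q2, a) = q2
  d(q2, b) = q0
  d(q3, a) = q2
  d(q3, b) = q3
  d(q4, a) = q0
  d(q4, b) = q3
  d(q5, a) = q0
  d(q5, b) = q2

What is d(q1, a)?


Looking up transition d(q1, a)

q2


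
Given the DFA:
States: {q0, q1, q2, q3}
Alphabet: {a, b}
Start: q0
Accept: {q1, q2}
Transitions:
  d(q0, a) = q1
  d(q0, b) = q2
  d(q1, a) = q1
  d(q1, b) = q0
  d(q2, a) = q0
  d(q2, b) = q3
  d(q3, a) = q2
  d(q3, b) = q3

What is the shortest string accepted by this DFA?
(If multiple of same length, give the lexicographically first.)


BFS by string length (lex-first path to each state shown):
  len 0: q0<-""
  len 1: q1<-"a", q2<-"b"
Found accept state at length 1.

"a"


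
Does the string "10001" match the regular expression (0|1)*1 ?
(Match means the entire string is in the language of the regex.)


|string| = 5; first = '1'; last = '1'

Yes, "10001" matches (0|1)*1


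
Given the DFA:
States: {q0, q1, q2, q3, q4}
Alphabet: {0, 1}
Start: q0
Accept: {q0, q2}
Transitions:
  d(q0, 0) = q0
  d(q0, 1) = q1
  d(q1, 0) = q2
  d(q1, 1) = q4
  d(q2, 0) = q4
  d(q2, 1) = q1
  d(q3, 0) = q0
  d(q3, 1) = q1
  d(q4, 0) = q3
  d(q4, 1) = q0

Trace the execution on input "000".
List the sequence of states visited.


Input: 000
d(q0, 0) = q0
d(q0, 0) = q0
d(q0, 0) = q0


q0 -> q0 -> q0 -> q0


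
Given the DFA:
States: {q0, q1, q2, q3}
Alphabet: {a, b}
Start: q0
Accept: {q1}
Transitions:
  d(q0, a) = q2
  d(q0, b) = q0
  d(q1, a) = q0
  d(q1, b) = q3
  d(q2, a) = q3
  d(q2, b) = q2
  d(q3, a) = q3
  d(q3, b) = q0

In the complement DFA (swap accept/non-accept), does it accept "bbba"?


Trace: q0 -> q0 -> q0 -> q0 -> q2
Final: q2
Original accept: {q1}
Complement: q2 is not in original accept

Yes, complement accepts (original rejects)


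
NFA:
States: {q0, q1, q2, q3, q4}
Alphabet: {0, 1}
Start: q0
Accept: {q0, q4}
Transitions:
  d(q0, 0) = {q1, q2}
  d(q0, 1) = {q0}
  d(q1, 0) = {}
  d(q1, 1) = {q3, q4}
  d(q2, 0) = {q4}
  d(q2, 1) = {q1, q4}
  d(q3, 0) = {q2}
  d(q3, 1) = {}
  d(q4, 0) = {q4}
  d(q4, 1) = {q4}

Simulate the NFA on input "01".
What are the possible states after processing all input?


Start: {q0}
  --0--> {q1, q2}
  --1--> {q1, q3, q4}

{q1, q3, q4}


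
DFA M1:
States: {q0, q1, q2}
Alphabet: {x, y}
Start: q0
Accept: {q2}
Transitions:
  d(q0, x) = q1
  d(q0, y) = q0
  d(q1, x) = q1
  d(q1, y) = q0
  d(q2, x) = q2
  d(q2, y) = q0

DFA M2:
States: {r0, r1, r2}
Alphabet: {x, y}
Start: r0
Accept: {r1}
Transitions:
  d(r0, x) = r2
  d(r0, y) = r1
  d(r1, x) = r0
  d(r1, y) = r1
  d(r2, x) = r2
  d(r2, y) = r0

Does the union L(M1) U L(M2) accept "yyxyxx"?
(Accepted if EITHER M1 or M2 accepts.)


M1: final=q1 accepted=False
M2: final=r2 accepted=False

No, union rejects (neither accepts)


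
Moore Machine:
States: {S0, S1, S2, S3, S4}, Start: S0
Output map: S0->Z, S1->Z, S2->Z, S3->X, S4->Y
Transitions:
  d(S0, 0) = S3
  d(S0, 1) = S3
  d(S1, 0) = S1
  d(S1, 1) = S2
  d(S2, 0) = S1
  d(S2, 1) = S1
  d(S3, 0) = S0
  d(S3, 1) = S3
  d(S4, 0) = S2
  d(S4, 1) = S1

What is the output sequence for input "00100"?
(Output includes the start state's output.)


Start: S0 (output Z)
  --0--> S3 (output X)
  --0--> S0 (output Z)
  --1--> S3 (output X)
  --0--> S0 (output Z)
  --0--> S3 (output X)

"ZXZXZX"


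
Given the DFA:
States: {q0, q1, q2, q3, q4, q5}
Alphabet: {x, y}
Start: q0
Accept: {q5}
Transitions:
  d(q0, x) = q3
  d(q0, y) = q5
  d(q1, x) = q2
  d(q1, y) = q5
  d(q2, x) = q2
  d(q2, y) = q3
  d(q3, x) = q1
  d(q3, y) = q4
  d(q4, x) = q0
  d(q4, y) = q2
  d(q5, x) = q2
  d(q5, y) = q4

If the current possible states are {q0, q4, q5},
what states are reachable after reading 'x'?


Apply transition on 'x' from each current state:
  d(q0, x) = q3
  d(q4, x) = q0
  d(q5, x) = q2

{q0, q2, q3}


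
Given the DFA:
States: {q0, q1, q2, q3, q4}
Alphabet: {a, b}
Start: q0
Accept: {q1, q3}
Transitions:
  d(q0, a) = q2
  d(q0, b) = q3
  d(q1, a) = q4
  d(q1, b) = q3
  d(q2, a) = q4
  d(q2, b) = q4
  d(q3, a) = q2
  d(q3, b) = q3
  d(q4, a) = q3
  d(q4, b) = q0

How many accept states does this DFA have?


Accept states listed: {q1, q3}
Counting: q1(1) q3(2)

2


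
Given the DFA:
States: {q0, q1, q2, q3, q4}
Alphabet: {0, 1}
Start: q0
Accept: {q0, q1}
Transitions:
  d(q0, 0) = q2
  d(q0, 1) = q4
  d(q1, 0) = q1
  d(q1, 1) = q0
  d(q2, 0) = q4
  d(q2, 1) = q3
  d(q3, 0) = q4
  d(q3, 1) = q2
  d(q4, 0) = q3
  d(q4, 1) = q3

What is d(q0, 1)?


Looking up transition d(q0, 1)

q4


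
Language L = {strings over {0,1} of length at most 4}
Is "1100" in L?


length = 4

Yes, "1100" is in L


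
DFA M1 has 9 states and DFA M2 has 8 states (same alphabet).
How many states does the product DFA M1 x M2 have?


Product construction pairs every M1 state with every M2 state.
9 * 8 = 72

72


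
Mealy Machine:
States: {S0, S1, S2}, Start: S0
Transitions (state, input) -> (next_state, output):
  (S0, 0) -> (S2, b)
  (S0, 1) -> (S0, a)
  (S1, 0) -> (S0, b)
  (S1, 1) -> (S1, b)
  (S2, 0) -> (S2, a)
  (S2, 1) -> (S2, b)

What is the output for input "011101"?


Step-by-step:
  (S0, 0) -> (S2, b)
  (S2, 1) -> (S2, b)
  (S2, 1) -> (S2, b)
  (S2, 1) -> (S2, b)
  (S2, 0) -> (S2, a)
  (S2, 1) -> (S2, b)

"bbbbab"


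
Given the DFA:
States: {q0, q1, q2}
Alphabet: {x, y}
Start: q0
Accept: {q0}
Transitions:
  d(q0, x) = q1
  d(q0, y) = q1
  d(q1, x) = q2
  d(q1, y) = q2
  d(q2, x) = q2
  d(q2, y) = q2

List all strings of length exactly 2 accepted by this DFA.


All strings of length 2: 4 total
Accepted: 0

None


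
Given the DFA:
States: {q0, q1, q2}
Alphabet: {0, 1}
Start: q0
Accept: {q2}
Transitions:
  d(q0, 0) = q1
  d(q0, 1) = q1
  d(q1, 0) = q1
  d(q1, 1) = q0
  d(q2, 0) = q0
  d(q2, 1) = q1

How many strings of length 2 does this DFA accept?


Enumerating all length-2 strings:
  "00" -> q1 [reject]
  "01" -> q0 [reject]
  "10" -> q1 [reject]
  "11" -> q0 [reject]

0 out of 4


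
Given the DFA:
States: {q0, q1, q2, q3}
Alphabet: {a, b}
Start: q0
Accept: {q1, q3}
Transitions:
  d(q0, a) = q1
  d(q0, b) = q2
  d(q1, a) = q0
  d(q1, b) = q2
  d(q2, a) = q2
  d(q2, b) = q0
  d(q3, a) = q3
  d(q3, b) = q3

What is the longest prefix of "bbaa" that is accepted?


Run the DFA, marking each prefix where the state is accepting:
  "" -> q0 [reject]
  "b" -> q2 [reject]
  "bb" -> q0 [reject]
  "bba" -> q1 [accept]
  "bbaa" -> q0 [reject]

"bba"


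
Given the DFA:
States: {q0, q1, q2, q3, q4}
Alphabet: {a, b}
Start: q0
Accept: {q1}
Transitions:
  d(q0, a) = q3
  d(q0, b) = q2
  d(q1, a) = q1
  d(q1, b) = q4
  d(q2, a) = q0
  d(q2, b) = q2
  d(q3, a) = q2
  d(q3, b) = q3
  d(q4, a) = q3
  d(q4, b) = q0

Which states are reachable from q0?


BFS from q0:
  layer 0: {q0}
  layer 1: {q2, q3}

{q0, q2, q3}


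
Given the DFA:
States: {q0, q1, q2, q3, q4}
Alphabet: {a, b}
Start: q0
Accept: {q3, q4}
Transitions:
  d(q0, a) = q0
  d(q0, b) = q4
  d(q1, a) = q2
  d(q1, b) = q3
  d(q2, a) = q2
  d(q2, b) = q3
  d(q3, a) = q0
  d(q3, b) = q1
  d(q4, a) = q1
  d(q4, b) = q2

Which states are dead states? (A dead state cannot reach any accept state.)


Forward reachability from each state:
  q0 -> reaches accept state q3 (live)
  q1 -> reaches accept state q3 (live)
  q2 -> reaches accept state q3 (live)
  q3 -> reaches accept state q3 (live)
  q4 -> reaches accept state q3 (live)

None (all states can reach an accept state)


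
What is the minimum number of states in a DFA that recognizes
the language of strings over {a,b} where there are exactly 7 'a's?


States: count = 0, 1, ..., 7 (that's 8 states), plus a dead state for count > 7.
Total: 8 + 1 = 9. Accept = count-7 state.

9


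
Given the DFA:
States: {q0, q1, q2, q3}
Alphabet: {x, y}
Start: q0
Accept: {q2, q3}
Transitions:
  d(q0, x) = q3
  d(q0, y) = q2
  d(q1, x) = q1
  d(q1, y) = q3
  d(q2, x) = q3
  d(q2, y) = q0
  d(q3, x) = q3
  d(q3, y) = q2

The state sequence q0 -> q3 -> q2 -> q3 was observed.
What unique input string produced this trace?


Trace back each transition to find the symbol:
  q0 --[x]--> q3
  q3 --[y]--> q2
  q2 --[x]--> q3

"xyx"


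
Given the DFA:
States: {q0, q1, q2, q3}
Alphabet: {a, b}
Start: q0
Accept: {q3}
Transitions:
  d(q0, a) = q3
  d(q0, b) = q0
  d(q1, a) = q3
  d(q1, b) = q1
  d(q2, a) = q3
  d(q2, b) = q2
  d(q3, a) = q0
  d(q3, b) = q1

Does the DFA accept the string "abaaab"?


Trace: q0 -> q3 -> q1 -> q3 -> q0 -> q3 -> q1
Final state: q1
Accept states: {q3}

No, rejected (final state q1 is not an accept state)


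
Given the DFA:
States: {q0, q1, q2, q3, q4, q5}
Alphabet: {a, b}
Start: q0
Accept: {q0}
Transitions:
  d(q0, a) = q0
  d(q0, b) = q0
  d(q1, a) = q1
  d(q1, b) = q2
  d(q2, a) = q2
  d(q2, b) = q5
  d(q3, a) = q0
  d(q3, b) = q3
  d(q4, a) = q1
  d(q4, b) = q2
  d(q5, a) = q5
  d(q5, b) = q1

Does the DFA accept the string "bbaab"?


Trace: q0 -> q0 -> q0 -> q0 -> q0 -> q0
Final state: q0
Accept states: {q0}

Yes, accepted (final state q0 is an accept state)


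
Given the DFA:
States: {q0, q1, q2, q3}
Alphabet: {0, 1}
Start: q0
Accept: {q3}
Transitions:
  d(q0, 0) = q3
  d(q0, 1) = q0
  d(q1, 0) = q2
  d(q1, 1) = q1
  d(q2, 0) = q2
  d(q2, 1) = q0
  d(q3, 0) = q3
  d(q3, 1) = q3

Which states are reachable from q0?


BFS from q0:
  layer 0: {q0}
  layer 1: {q3}

{q0, q3}


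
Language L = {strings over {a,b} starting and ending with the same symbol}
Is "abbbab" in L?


first = 'a', last = 'b'

No, "abbbab" is not in L


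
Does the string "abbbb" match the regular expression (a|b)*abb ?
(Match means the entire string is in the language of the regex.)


|string| = 5; first = 'a'; last = 'b'

No, "abbbb" does not match (a|b)*abb


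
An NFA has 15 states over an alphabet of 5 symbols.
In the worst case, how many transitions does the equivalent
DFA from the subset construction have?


Subset construction: one DFA state per subset of NFA states = 2^15 = 32768 states.
Each DFA state has 5 outgoing transitions: 32768 * 5 = 163840

163840


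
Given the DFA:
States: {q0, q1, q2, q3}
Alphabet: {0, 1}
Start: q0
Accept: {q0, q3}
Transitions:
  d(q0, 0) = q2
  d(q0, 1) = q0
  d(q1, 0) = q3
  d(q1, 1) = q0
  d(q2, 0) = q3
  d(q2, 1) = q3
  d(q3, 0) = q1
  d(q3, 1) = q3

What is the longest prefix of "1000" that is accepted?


Run the DFA, marking each prefix where the state is accepting:
  "" -> q0 [accept]
  "1" -> q0 [accept]
  "10" -> q2 [reject]
  "100" -> q3 [accept]
  "1000" -> q1 [reject]

"100"


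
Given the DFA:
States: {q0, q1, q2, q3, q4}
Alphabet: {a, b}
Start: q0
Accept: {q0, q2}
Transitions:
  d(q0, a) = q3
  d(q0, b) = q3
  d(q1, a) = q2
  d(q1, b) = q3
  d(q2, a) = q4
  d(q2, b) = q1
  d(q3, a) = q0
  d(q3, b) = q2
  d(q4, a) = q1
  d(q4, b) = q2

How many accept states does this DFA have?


Accept states listed: {q0, q2}
Counting: q0(1) q2(2)

2


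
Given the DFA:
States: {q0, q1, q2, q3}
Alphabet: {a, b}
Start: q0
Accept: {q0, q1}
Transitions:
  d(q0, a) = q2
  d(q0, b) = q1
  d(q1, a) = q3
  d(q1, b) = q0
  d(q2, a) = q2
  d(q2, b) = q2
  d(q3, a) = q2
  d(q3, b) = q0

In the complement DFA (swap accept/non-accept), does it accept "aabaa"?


Trace: q0 -> q2 -> q2 -> q2 -> q2 -> q2
Final: q2
Original accept: {q0, q1}
Complement: q2 is not in original accept

Yes, complement accepts (original rejects)


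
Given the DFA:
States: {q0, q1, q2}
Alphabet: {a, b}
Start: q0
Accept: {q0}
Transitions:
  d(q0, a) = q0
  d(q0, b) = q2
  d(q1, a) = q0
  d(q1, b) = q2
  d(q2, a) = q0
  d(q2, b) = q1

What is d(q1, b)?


Looking up transition d(q1, b)

q2


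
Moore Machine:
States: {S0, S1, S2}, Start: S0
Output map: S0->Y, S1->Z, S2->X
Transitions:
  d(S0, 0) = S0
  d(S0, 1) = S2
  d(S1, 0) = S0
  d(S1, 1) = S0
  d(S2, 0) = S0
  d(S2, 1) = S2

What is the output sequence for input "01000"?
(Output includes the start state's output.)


Start: S0 (output Y)
  --0--> S0 (output Y)
  --1--> S2 (output X)
  --0--> S0 (output Y)
  --0--> S0 (output Y)
  --0--> S0 (output Y)

"YYXYYY"


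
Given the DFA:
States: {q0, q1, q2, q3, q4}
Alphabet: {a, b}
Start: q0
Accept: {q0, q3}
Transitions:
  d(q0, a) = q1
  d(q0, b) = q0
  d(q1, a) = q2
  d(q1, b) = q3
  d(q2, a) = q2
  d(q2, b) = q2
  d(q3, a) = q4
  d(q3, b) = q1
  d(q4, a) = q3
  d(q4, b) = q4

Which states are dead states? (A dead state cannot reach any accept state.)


Forward reachability from each state:
  q0 -> reaches accept state q0 (live)
  q1 -> reaches accept state q3 (live)
  q2 -> reaches {q2}, no accept state (dead)
  q3 -> reaches accept state q3 (live)
  q4 -> reaches accept state q3 (live)

{q2}


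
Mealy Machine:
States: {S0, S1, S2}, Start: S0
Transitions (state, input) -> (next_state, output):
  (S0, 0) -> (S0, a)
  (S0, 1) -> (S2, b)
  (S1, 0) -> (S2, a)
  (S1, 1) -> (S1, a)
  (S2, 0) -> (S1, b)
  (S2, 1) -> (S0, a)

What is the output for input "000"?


Step-by-step:
  (S0, 0) -> (S0, a)
  (S0, 0) -> (S0, a)
  (S0, 0) -> (S0, a)

"aaa"


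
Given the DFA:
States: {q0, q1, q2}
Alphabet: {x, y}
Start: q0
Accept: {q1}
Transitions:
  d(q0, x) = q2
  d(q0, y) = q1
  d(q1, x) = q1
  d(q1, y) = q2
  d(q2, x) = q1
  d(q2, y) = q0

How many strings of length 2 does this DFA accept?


Enumerating all length-2 strings:
  "xx" -> q1 [accept]
  "xy" -> q0 [reject]
  "yx" -> q1 [accept]
  "yy" -> q2 [reject]

2 out of 4


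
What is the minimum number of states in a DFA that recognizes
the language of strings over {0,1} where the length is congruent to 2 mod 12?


States track (length) mod 12.
Need 12 states: one per remainder 0..11; accept = remainder 2.

12


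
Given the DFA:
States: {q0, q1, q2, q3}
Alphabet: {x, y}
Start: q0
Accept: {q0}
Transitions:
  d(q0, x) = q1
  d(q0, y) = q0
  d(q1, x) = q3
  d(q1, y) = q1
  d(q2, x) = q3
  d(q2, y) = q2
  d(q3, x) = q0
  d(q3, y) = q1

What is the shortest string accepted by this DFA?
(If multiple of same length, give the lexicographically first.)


BFS by string length (lex-first path to each state shown):
  len 0: q0<-""
Found accept state at length 0.

"" (empty string)


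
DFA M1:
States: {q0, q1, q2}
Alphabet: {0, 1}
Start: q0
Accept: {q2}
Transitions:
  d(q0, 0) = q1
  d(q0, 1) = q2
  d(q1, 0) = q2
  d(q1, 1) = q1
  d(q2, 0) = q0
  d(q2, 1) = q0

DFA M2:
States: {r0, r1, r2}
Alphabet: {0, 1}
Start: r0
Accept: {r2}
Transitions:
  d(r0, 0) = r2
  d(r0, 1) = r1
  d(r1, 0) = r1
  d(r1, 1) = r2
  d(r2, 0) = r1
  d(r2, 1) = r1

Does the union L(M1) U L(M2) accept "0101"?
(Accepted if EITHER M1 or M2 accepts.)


M1: final=q0 accepted=False
M2: final=r2 accepted=True

Yes, union accepts


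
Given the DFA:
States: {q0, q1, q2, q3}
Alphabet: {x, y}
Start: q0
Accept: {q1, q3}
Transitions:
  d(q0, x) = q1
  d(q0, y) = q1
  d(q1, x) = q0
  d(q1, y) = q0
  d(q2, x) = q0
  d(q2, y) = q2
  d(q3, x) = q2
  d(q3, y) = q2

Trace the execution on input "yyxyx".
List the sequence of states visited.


Input: yyxyx
d(q0, y) = q1
d(q1, y) = q0
d(q0, x) = q1
d(q1, y) = q0
d(q0, x) = q1


q0 -> q1 -> q0 -> q1 -> q0 -> q1


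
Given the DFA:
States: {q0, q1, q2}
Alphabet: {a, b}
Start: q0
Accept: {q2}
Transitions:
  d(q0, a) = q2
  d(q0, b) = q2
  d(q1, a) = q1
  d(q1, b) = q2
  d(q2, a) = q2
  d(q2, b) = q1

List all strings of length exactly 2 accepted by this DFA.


All strings of length 2: 4 total
Accepted: 2

"aa", "ba"


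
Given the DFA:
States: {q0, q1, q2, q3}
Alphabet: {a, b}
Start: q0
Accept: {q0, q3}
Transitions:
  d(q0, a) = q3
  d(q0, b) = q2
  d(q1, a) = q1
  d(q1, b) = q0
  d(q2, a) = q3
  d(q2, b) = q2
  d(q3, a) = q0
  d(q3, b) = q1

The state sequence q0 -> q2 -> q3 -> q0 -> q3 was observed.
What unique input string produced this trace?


Trace back each transition to find the symbol:
  q0 --[b]--> q2
  q2 --[a]--> q3
  q3 --[a]--> q0
  q0 --[a]--> q3

"baaa"


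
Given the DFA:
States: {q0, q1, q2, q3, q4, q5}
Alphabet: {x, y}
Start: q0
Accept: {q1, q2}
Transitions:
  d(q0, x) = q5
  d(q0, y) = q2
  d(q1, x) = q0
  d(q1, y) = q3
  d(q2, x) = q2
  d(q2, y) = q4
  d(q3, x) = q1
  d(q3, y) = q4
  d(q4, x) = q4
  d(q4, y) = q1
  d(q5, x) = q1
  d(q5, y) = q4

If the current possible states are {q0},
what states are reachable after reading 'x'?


Apply transition on 'x' from each current state:
  d(q0, x) = q5

{q5}


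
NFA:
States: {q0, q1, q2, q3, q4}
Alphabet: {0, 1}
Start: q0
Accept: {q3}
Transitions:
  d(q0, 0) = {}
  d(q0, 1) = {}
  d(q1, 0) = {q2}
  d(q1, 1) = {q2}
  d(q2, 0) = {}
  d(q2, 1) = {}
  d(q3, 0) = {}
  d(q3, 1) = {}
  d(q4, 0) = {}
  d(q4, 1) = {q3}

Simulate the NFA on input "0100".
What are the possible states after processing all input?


Start: {q0}
  --0--> {}
  --1--> {}
  --0--> {}
  --0--> {}

{} (empty set, no valid transitions)


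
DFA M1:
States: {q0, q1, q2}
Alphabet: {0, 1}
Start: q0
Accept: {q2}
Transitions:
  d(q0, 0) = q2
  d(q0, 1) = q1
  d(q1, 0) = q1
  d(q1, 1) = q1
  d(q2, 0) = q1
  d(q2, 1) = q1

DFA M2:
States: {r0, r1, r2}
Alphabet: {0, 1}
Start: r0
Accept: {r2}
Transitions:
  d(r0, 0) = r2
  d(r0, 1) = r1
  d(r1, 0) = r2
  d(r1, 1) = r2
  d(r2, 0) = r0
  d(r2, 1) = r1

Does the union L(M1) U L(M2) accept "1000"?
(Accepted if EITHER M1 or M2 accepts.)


M1: final=q1 accepted=False
M2: final=r2 accepted=True

Yes, union accepts


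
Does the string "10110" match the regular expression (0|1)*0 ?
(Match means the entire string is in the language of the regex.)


|string| = 5; first = '1'; last = '0'

Yes, "10110" matches (0|1)*0


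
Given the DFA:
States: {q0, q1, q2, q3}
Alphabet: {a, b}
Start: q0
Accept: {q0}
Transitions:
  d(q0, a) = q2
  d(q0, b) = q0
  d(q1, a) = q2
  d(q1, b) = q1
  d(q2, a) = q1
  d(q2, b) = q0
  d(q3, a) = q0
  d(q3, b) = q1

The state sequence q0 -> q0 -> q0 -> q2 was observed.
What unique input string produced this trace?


Trace back each transition to find the symbol:
  q0 --[b]--> q0
  q0 --[b]--> q0
  q0 --[a]--> q2

"bba"


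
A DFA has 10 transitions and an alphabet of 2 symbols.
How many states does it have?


Each state has exactly one transition per symbol.
states = transitions / |alphabet| = 10 / 2 = 5

5


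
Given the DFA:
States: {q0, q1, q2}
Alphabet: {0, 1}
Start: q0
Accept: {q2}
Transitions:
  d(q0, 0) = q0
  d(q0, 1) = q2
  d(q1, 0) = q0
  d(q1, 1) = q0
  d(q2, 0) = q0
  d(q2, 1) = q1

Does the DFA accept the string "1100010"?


Trace: q0 -> q2 -> q1 -> q0 -> q0 -> q0 -> q2 -> q0
Final state: q0
Accept states: {q2}

No, rejected (final state q0 is not an accept state)


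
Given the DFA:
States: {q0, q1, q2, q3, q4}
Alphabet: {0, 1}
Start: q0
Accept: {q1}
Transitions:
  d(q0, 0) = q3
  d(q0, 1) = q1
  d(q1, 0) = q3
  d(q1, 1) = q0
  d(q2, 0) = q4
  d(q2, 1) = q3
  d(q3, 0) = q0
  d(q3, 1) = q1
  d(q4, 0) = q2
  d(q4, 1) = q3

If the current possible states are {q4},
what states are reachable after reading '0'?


Apply transition on '0' from each current state:
  d(q4, 0) = q2

{q2}


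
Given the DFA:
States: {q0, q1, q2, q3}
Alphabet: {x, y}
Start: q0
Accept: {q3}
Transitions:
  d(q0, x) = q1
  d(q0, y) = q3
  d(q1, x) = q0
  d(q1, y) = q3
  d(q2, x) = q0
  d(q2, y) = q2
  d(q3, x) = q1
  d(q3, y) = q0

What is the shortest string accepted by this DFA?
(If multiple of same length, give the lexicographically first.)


BFS by string length (lex-first path to each state shown):
  len 0: q0<-""
  len 1: q1<-"x", q3<-"y"
Found accept state at length 1.

"y"


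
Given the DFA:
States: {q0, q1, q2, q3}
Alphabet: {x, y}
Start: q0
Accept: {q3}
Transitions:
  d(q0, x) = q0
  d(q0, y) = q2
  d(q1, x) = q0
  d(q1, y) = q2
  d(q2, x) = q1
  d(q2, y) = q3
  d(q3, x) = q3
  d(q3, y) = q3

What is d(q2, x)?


Looking up transition d(q2, x)

q1


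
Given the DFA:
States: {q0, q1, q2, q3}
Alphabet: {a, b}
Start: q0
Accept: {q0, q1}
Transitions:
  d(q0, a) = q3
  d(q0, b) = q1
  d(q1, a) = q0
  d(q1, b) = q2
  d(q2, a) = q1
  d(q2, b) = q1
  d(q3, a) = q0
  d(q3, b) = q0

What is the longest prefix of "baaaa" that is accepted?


Run the DFA, marking each prefix where the state is accepting:
  "" -> q0 [accept]
  "b" -> q1 [accept]
  "ba" -> q0 [accept]
  "baa" -> q3 [reject]
  "baaa" -> q0 [accept]
  "baaaa" -> q3 [reject]

"baaa"


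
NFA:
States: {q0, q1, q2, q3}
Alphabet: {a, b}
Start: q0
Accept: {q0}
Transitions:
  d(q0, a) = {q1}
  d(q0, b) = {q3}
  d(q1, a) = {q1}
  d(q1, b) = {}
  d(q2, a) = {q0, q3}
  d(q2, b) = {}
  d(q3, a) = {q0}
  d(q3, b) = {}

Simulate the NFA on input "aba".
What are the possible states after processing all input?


Start: {q0}
  --a--> {q1}
  --b--> {}
  --a--> {}

{} (empty set, no valid transitions)


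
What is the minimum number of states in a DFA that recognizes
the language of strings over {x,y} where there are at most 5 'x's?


States: count = 0, 1, ..., 5 (all accepting; 6 states), plus a dead state for count > 5.
Total: 6 + 1 = 7.

7


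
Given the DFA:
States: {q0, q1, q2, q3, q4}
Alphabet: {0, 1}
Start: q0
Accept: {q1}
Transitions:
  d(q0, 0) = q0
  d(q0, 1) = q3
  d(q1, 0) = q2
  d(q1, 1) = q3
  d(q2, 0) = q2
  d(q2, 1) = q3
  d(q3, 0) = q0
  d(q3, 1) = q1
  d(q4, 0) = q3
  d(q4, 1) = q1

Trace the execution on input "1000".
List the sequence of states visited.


Input: 1000
d(q0, 1) = q3
d(q3, 0) = q0
d(q0, 0) = q0
d(q0, 0) = q0


q0 -> q3 -> q0 -> q0 -> q0


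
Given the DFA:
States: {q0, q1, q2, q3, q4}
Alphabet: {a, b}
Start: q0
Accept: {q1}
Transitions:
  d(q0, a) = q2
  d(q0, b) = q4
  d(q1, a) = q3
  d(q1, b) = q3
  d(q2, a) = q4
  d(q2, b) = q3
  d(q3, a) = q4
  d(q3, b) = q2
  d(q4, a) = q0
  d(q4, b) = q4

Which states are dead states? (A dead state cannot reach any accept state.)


Forward reachability from each state:
  q0 -> reaches {q0, q2, q3, q4}, no accept state (dead)
  q1 -> reaches accept state q1 (live)
  q2 -> reaches {q0, q2, q3, q4}, no accept state (dead)
  q3 -> reaches {q0, q2, q3, q4}, no accept state (dead)
  q4 -> reaches {q0, q2, q3, q4}, no accept state (dead)

{q0, q2, q3, q4}


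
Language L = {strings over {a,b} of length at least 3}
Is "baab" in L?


length = 4

Yes, "baab" is in L


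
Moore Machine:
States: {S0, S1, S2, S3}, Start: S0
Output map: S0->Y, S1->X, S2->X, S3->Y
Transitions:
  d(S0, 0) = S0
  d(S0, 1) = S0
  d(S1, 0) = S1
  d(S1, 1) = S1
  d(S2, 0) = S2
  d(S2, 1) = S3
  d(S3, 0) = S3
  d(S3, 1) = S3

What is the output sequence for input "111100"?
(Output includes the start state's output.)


Start: S0 (output Y)
  --1--> S0 (output Y)
  --1--> S0 (output Y)
  --1--> S0 (output Y)
  --1--> S0 (output Y)
  --0--> S0 (output Y)
  --0--> S0 (output Y)

"YYYYYYY"


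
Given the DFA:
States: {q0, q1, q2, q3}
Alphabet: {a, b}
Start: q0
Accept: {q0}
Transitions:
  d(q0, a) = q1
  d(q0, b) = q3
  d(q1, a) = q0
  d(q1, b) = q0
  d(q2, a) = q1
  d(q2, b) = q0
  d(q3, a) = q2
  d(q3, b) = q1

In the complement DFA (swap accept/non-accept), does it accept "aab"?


Trace: q0 -> q1 -> q0 -> q3
Final: q3
Original accept: {q0}
Complement: q3 is not in original accept

Yes, complement accepts (original rejects)


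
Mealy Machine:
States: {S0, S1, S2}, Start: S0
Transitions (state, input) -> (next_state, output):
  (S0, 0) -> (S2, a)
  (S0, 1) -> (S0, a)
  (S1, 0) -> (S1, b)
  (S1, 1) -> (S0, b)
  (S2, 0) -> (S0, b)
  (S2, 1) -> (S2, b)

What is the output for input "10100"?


Step-by-step:
  (S0, 1) -> (S0, a)
  (S0, 0) -> (S2, a)
  (S2, 1) -> (S2, b)
  (S2, 0) -> (S0, b)
  (S0, 0) -> (S2, a)

"aabba"


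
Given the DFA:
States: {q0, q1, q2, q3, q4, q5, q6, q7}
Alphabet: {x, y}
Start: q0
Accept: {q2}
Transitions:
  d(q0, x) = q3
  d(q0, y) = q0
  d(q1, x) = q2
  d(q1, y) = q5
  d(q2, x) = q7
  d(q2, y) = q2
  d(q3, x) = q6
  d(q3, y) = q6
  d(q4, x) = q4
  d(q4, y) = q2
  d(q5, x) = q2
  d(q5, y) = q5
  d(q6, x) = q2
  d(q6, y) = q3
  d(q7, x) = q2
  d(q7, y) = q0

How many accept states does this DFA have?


Accept states listed: {q2}
Counting: q2(1)

1


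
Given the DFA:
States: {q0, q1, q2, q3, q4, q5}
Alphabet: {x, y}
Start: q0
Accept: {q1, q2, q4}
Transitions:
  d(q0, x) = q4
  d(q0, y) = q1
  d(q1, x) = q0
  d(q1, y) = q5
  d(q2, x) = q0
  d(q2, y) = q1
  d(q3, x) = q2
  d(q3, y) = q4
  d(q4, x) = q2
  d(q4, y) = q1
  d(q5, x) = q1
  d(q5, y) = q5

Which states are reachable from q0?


BFS from q0:
  layer 0: {q0}
  layer 1: {q1, q4}
  layer 2: {q2, q5}

{q0, q1, q2, q4, q5}


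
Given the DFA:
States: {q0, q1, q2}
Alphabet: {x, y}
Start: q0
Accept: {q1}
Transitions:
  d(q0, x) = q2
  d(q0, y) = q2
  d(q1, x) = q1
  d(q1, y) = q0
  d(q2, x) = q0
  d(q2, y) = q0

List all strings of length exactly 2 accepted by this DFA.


All strings of length 2: 4 total
Accepted: 0

None


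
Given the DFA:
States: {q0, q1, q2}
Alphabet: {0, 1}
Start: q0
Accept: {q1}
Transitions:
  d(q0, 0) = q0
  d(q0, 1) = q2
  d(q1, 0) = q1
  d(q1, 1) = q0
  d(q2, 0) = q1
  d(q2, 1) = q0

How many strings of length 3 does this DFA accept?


Enumerating all length-3 strings:
  "000" -> q0 [reject]
  "001" -> q2 [reject]
  "010" -> q1 [accept]
  "011" -> q0 [reject]
  "100" -> q1 [accept]
  "101" -> q0 [reject]
  "110" -> q0 [reject]
  "111" -> q2 [reject]

2 out of 8


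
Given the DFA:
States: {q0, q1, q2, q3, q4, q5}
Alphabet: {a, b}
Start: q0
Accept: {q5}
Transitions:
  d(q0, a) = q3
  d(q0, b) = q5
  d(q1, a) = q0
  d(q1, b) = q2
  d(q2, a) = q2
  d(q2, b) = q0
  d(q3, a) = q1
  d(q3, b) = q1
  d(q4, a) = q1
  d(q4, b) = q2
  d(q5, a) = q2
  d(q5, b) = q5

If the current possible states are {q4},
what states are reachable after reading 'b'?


Apply transition on 'b' from each current state:
  d(q4, b) = q2

{q2}


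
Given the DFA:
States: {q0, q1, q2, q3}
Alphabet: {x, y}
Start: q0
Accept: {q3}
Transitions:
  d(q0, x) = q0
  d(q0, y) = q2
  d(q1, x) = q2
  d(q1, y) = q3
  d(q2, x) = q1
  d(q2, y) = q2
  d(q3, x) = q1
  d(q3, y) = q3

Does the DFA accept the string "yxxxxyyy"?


Trace: q0 -> q2 -> q1 -> q2 -> q1 -> q2 -> q2 -> q2 -> q2
Final state: q2
Accept states: {q3}

No, rejected (final state q2 is not an accept state)


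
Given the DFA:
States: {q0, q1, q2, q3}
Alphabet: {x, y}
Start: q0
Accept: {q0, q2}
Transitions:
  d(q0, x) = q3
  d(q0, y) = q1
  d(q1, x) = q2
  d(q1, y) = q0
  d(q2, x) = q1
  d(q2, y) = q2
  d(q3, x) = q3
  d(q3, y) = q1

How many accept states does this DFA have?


Accept states listed: {q0, q2}
Counting: q0(1) q2(2)

2


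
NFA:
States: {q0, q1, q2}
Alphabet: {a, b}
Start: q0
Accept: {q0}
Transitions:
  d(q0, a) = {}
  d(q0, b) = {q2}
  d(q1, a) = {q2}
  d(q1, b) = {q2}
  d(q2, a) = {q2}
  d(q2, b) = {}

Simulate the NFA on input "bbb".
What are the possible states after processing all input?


Start: {q0}
  --b--> {q2}
  --b--> {}
  --b--> {}

{} (empty set, no valid transitions)


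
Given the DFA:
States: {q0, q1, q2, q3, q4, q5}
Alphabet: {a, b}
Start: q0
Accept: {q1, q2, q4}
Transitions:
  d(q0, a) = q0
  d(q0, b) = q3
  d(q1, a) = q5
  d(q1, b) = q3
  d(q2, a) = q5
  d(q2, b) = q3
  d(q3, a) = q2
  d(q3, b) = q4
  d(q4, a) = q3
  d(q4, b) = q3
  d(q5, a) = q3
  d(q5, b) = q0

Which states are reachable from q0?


BFS from q0:
  layer 0: {q0}
  layer 1: {q3}
  layer 2: {q2, q4}
  layer 3: {q5}

{q0, q2, q3, q4, q5}


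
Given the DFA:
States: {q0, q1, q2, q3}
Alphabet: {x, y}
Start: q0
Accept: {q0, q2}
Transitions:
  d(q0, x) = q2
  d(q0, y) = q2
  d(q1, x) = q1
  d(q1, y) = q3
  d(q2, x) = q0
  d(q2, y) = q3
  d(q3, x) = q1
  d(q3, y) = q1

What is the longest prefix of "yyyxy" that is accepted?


Run the DFA, marking each prefix where the state is accepting:
  "" -> q0 [accept]
  "y" -> q2 [accept]
  "yy" -> q3 [reject]
  "yyy" -> q1 [reject]
  "yyyx" -> q1 [reject]
  "yyyxy" -> q3 [reject]

"y"


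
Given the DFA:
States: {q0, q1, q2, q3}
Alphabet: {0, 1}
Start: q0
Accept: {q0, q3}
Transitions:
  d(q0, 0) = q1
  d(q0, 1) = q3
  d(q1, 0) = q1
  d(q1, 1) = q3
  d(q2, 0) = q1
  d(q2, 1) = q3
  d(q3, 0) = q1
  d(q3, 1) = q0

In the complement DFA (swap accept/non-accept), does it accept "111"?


Trace: q0 -> q3 -> q0 -> q3
Final: q3
Original accept: {q0, q3}
Complement: q3 is in original accept

No, complement rejects (original accepts)


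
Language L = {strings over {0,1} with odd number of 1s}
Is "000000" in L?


count('1') = 0; 0 mod 2 = 0

No, "000000" is not in L


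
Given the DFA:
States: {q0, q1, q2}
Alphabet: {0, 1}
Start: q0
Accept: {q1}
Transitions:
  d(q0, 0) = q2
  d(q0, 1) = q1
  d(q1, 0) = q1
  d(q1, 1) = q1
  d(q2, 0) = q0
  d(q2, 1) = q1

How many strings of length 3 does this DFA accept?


Enumerating all length-3 strings:
  "000" -> q2 [reject]
  "001" -> q1 [accept]
  "010" -> q1 [accept]
  "011" -> q1 [accept]
  "100" -> q1 [accept]
  "101" -> q1 [accept]
  "110" -> q1 [accept]
  "111" -> q1 [accept]

7 out of 8


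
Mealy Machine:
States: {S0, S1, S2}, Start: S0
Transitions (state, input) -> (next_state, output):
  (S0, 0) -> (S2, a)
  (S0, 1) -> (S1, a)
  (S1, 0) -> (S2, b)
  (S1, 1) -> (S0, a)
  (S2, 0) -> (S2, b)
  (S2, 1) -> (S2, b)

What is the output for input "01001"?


Step-by-step:
  (S0, 0) -> (S2, a)
  (S2, 1) -> (S2, b)
  (S2, 0) -> (S2, b)
  (S2, 0) -> (S2, b)
  (S2, 1) -> (S2, b)

"abbbb"


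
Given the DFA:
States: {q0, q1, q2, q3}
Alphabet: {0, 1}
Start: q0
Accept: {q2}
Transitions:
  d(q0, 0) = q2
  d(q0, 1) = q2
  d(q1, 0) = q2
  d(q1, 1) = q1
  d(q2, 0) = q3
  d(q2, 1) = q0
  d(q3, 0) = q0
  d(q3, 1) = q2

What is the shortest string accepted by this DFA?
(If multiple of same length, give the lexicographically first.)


BFS by string length (lex-first path to each state shown):
  len 0: q0<-""
  len 1: q2<-"0"
Found accept state at length 1.

"0"


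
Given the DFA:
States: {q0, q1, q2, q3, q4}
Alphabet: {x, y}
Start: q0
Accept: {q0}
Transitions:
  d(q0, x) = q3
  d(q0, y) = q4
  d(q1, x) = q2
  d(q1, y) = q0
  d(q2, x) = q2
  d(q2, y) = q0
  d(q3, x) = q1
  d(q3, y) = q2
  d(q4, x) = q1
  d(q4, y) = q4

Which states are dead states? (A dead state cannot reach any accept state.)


Forward reachability from each state:
  q0 -> reaches accept state q0 (live)
  q1 -> reaches accept state q0 (live)
  q2 -> reaches accept state q0 (live)
  q3 -> reaches accept state q0 (live)
  q4 -> reaches accept state q0 (live)

None (all states can reach an accept state)


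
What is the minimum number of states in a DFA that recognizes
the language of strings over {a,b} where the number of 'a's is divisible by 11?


States track (count of 'a') mod 11.
Need 11 states: one per remainder 0..10; accept = remainder 0.

11


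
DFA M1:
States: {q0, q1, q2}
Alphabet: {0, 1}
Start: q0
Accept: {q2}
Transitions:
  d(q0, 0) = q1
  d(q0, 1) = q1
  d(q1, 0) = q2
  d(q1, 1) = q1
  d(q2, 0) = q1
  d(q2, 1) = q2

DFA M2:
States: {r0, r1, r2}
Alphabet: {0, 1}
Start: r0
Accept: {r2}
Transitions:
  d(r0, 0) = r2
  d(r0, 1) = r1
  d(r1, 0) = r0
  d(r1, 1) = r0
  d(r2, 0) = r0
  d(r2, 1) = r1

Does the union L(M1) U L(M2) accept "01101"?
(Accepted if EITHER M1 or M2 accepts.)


M1: final=q2 accepted=True
M2: final=r1 accepted=False

Yes, union accepts


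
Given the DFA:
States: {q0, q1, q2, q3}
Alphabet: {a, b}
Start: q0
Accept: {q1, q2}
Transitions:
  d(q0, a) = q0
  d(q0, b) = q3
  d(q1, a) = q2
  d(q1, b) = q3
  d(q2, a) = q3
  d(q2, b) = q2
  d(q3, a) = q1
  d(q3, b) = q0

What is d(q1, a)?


Looking up transition d(q1, a)

q2


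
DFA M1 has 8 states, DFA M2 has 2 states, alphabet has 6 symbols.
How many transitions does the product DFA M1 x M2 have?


Product DFA has 8 * 2 = 16 states.
Each has 6 transitions: 16 * 6 = 96

96


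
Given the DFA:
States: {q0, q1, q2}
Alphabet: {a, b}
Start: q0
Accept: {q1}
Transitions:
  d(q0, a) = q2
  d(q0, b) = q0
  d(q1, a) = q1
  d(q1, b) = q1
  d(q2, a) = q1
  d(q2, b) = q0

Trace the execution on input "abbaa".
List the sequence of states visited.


Input: abbaa
d(q0, a) = q2
d(q2, b) = q0
d(q0, b) = q0
d(q0, a) = q2
d(q2, a) = q1


q0 -> q2 -> q0 -> q0 -> q2 -> q1


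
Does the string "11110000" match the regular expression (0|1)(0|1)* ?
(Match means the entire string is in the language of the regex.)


|string| = 8; first = '1'; last = '0'

Yes, "11110000" matches (0|1)(0|1)*


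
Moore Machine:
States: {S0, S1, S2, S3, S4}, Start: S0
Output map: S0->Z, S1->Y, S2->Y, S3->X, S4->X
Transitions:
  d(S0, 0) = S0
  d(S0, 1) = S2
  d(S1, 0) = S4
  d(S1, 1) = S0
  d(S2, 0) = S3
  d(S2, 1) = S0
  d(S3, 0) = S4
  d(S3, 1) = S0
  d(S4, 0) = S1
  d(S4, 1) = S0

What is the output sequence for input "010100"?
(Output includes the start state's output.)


Start: S0 (output Z)
  --0--> S0 (output Z)
  --1--> S2 (output Y)
  --0--> S3 (output X)
  --1--> S0 (output Z)
  --0--> S0 (output Z)
  --0--> S0 (output Z)

"ZZYXZZZ"


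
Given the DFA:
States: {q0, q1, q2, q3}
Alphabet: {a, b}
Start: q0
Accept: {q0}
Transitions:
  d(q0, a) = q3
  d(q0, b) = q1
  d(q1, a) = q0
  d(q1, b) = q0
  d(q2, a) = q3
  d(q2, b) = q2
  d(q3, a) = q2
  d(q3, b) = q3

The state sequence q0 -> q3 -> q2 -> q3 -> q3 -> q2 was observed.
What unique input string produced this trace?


Trace back each transition to find the symbol:
  q0 --[a]--> q3
  q3 --[a]--> q2
  q2 --[a]--> q3
  q3 --[b]--> q3
  q3 --[a]--> q2

"aaaba"


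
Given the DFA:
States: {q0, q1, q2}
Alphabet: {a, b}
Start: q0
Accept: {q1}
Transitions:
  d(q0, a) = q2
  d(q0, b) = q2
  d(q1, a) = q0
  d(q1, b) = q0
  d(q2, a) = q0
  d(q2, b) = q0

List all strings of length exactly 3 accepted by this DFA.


All strings of length 3: 8 total
Accepted: 0

None


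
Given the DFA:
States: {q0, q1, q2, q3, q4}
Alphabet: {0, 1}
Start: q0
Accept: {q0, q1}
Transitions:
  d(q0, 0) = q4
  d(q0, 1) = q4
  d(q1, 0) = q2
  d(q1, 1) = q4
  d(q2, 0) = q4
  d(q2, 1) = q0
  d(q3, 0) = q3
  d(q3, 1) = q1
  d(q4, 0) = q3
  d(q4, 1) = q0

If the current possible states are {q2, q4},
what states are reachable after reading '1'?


Apply transition on '1' from each current state:
  d(q2, 1) = q0
  d(q4, 1) = q0

{q0}


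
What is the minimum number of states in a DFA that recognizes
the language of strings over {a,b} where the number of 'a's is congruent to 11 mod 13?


States track (count of 'a') mod 13.
Need 13 states: one per remainder 0..12; accept = remainder 11.

13


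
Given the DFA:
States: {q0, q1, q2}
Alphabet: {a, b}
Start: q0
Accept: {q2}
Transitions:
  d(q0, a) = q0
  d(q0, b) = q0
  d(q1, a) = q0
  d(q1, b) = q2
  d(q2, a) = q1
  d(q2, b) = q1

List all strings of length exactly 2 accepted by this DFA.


All strings of length 2: 4 total
Accepted: 0

None


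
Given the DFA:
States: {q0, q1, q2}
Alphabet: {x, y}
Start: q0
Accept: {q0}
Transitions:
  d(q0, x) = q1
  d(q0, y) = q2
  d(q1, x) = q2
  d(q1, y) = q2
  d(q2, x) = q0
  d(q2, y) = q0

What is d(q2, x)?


Looking up transition d(q2, x)

q0


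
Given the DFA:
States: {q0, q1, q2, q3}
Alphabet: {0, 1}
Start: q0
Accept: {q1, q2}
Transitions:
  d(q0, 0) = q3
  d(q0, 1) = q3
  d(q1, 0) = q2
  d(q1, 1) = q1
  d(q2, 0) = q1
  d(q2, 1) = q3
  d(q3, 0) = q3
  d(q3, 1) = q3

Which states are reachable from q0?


BFS from q0:
  layer 0: {q0}
  layer 1: {q3}

{q0, q3}


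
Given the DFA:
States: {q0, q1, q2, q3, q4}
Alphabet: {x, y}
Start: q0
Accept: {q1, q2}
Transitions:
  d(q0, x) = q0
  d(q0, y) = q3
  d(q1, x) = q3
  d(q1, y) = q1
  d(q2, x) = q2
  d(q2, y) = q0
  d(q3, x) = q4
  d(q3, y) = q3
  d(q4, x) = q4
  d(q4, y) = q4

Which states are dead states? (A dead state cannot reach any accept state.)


Forward reachability from each state:
  q0 -> reaches {q0, q3, q4}, no accept state (dead)
  q1 -> reaches accept state q1 (live)
  q2 -> reaches accept state q2 (live)
  q3 -> reaches {q3, q4}, no accept state (dead)
  q4 -> reaches {q4}, no accept state (dead)

{q0, q3, q4}
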